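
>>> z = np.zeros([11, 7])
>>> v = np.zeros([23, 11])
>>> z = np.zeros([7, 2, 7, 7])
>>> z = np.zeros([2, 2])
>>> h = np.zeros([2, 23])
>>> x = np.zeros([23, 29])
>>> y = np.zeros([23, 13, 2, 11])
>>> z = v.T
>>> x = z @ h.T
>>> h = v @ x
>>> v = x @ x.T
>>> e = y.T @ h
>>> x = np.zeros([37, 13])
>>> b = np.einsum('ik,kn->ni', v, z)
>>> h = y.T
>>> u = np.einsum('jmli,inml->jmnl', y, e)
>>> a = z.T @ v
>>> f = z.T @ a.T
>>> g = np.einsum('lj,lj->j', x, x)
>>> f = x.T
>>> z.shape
(11, 23)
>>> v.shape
(11, 11)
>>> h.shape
(11, 2, 13, 23)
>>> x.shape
(37, 13)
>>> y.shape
(23, 13, 2, 11)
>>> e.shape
(11, 2, 13, 2)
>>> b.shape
(23, 11)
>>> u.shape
(23, 13, 2, 2)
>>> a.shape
(23, 11)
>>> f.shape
(13, 37)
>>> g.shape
(13,)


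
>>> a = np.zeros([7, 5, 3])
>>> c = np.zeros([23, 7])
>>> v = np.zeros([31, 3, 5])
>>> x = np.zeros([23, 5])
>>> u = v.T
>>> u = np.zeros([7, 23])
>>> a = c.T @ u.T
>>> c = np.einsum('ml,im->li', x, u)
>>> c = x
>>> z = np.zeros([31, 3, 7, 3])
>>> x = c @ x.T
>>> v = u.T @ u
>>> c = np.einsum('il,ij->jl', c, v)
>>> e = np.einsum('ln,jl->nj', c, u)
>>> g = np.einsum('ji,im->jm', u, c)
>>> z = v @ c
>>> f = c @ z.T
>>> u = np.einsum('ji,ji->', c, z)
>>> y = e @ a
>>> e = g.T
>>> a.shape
(7, 7)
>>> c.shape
(23, 5)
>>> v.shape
(23, 23)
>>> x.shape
(23, 23)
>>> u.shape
()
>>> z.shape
(23, 5)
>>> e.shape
(5, 7)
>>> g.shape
(7, 5)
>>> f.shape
(23, 23)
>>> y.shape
(5, 7)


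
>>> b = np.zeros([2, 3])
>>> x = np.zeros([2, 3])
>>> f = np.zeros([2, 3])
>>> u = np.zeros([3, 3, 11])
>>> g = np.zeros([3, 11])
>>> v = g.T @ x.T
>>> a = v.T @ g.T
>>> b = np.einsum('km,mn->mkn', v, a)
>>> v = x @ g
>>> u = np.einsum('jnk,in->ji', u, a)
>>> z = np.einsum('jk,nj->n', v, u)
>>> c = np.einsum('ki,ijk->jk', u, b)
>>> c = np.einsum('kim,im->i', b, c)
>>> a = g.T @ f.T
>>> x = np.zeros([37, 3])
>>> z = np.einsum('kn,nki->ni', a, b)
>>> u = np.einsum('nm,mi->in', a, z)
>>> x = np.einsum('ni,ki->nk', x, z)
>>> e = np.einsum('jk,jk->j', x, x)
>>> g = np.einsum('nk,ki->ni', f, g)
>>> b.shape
(2, 11, 3)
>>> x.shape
(37, 2)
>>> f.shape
(2, 3)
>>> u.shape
(3, 11)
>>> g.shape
(2, 11)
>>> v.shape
(2, 11)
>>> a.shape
(11, 2)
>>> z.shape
(2, 3)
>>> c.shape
(11,)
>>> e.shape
(37,)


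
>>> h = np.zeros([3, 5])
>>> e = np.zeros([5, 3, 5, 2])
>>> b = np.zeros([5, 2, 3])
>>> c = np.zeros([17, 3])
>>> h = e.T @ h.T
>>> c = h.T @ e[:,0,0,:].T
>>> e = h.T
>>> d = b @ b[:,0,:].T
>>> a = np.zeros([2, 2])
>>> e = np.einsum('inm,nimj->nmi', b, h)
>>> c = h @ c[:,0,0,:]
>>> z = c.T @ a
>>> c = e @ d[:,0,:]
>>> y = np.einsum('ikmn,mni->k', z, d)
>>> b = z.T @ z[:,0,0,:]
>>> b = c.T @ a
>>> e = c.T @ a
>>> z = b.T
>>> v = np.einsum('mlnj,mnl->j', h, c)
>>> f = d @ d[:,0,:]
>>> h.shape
(2, 5, 3, 3)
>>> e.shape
(5, 3, 2)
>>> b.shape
(5, 3, 2)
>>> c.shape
(2, 3, 5)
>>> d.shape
(5, 2, 5)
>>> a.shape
(2, 2)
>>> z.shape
(2, 3, 5)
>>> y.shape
(3,)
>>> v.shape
(3,)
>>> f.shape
(5, 2, 5)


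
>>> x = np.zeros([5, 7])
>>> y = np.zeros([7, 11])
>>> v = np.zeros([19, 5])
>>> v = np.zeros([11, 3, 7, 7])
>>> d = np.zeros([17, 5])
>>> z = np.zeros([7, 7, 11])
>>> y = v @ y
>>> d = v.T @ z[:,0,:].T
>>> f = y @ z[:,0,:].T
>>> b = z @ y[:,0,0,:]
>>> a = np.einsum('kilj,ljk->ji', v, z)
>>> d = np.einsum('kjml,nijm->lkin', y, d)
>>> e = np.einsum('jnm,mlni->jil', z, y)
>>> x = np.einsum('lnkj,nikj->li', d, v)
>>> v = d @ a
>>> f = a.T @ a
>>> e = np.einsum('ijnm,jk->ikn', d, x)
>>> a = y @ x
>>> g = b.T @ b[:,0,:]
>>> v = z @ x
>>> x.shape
(11, 3)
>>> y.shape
(11, 3, 7, 11)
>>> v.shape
(7, 7, 3)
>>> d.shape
(11, 11, 7, 7)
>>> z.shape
(7, 7, 11)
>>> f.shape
(3, 3)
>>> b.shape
(7, 7, 11)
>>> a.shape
(11, 3, 7, 3)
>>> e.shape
(11, 3, 7)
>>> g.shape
(11, 7, 11)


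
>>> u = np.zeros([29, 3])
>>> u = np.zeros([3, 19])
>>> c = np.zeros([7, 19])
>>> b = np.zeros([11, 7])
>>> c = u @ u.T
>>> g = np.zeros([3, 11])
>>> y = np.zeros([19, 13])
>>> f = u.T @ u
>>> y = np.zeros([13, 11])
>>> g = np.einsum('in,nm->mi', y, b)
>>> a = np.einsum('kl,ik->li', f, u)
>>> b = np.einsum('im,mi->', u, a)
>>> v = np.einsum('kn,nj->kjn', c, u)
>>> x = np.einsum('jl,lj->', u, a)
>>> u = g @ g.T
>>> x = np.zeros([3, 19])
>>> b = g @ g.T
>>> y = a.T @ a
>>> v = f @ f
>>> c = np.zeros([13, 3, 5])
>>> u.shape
(7, 7)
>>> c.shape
(13, 3, 5)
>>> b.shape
(7, 7)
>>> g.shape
(7, 13)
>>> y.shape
(3, 3)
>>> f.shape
(19, 19)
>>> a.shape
(19, 3)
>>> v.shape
(19, 19)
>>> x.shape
(3, 19)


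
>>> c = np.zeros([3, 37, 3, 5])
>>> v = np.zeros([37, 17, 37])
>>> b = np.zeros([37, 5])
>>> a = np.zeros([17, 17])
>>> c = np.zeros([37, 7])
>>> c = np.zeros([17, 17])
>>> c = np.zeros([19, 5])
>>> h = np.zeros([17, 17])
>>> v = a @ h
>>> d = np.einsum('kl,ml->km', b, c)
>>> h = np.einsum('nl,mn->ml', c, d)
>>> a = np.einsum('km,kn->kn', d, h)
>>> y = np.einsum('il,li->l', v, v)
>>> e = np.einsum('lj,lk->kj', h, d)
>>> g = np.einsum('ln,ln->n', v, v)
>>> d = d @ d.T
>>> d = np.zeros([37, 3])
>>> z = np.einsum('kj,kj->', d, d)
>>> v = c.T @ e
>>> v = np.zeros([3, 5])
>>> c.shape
(19, 5)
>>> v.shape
(3, 5)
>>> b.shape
(37, 5)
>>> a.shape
(37, 5)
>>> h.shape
(37, 5)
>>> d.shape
(37, 3)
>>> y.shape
(17,)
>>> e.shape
(19, 5)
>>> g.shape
(17,)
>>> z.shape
()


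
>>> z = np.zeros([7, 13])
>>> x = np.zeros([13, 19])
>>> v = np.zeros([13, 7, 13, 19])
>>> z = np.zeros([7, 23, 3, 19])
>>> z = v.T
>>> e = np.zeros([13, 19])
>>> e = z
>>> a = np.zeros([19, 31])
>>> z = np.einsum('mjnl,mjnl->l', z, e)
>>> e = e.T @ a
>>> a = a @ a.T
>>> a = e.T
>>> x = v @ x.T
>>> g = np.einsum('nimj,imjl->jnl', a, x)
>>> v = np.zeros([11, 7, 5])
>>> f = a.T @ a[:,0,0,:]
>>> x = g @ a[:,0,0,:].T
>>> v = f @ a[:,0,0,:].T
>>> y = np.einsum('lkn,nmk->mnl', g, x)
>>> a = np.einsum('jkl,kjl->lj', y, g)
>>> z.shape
(13,)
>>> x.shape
(13, 31, 31)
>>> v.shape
(13, 7, 13, 31)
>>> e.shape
(13, 7, 13, 31)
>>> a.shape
(13, 31)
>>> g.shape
(13, 31, 13)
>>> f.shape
(13, 7, 13, 13)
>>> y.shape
(31, 13, 13)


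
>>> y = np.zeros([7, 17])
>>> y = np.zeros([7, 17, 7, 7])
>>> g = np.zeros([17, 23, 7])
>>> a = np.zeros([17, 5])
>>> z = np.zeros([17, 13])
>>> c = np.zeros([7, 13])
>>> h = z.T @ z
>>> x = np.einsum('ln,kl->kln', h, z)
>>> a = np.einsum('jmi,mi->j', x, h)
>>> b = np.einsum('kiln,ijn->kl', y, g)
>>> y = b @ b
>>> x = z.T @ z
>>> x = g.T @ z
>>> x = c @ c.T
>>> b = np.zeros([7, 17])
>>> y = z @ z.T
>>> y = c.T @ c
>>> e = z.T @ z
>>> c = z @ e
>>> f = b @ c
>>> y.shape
(13, 13)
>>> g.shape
(17, 23, 7)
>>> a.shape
(17,)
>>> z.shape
(17, 13)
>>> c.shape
(17, 13)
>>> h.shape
(13, 13)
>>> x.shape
(7, 7)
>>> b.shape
(7, 17)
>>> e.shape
(13, 13)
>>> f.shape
(7, 13)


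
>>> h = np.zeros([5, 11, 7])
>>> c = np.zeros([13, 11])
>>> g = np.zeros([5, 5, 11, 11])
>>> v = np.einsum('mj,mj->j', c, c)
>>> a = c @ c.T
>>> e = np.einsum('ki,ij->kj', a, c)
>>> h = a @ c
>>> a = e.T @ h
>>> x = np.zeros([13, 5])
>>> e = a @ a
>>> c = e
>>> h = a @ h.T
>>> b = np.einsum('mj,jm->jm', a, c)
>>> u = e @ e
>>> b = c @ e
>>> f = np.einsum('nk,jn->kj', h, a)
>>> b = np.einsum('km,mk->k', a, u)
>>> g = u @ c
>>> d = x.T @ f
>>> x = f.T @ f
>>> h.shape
(11, 13)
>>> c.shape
(11, 11)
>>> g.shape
(11, 11)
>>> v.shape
(11,)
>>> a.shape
(11, 11)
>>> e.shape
(11, 11)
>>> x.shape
(11, 11)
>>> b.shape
(11,)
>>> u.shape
(11, 11)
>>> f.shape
(13, 11)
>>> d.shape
(5, 11)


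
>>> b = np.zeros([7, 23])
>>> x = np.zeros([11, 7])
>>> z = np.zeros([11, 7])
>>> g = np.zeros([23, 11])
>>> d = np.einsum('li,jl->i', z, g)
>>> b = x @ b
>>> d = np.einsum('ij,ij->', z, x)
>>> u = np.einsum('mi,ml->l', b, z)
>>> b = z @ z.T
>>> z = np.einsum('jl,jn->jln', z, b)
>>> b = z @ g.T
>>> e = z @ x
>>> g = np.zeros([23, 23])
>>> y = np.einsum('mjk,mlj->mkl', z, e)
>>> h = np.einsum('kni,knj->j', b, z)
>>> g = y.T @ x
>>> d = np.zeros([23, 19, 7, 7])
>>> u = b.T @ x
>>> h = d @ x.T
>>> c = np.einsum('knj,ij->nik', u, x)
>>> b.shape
(11, 7, 23)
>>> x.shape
(11, 7)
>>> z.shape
(11, 7, 11)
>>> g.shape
(7, 11, 7)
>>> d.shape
(23, 19, 7, 7)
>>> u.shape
(23, 7, 7)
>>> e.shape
(11, 7, 7)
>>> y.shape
(11, 11, 7)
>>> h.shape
(23, 19, 7, 11)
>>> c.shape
(7, 11, 23)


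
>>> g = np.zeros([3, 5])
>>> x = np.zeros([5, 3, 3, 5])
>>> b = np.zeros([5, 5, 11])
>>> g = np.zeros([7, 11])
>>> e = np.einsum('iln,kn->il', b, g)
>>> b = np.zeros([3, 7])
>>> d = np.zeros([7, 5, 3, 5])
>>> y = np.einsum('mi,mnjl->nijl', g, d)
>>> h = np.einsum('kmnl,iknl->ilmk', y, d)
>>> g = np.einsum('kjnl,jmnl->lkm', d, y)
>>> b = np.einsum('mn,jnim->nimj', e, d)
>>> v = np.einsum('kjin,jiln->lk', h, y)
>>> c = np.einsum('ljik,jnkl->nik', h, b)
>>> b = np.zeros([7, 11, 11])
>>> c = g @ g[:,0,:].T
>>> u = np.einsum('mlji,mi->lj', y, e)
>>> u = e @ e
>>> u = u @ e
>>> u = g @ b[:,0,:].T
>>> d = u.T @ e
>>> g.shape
(5, 7, 11)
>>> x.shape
(5, 3, 3, 5)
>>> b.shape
(7, 11, 11)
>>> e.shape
(5, 5)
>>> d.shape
(7, 7, 5)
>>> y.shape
(5, 11, 3, 5)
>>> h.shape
(7, 5, 11, 5)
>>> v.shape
(3, 7)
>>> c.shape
(5, 7, 5)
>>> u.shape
(5, 7, 7)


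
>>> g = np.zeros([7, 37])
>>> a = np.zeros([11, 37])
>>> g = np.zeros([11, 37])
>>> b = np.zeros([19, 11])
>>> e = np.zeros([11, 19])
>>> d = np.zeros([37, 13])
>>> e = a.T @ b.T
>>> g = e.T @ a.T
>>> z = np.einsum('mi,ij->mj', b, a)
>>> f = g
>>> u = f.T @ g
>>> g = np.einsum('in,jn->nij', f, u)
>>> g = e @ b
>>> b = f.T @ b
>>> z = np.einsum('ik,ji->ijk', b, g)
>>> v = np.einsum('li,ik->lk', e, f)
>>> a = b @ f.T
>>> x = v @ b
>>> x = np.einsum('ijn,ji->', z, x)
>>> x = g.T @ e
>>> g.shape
(37, 11)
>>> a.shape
(11, 19)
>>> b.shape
(11, 11)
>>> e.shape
(37, 19)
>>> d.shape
(37, 13)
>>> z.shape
(11, 37, 11)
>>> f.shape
(19, 11)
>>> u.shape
(11, 11)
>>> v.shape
(37, 11)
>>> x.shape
(11, 19)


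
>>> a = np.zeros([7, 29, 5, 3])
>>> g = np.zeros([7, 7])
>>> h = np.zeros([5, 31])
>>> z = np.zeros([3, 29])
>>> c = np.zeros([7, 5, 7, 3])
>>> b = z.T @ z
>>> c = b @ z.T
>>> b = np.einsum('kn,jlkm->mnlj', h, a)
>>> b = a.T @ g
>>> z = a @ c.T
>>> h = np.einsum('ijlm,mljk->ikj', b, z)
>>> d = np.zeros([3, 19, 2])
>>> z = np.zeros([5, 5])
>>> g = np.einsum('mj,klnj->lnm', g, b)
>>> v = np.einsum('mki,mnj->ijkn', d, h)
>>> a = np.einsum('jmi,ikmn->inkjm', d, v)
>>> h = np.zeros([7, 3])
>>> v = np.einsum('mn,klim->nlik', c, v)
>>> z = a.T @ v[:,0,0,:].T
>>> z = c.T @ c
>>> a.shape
(2, 29, 5, 3, 19)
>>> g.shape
(5, 29, 7)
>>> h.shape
(7, 3)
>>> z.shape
(3, 3)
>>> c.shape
(29, 3)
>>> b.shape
(3, 5, 29, 7)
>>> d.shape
(3, 19, 2)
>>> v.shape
(3, 5, 19, 2)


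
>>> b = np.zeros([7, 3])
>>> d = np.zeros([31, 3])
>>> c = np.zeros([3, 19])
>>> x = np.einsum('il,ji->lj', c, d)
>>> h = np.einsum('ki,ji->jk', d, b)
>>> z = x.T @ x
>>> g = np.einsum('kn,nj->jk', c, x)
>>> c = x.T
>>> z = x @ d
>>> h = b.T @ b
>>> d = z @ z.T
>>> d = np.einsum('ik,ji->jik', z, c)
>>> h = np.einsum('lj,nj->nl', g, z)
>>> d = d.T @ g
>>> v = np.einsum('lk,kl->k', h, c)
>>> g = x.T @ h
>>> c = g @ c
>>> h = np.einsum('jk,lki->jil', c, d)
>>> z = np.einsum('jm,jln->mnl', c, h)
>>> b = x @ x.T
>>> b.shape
(19, 19)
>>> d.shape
(3, 19, 3)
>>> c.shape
(31, 19)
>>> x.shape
(19, 31)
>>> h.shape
(31, 3, 3)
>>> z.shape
(19, 3, 3)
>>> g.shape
(31, 31)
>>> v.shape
(31,)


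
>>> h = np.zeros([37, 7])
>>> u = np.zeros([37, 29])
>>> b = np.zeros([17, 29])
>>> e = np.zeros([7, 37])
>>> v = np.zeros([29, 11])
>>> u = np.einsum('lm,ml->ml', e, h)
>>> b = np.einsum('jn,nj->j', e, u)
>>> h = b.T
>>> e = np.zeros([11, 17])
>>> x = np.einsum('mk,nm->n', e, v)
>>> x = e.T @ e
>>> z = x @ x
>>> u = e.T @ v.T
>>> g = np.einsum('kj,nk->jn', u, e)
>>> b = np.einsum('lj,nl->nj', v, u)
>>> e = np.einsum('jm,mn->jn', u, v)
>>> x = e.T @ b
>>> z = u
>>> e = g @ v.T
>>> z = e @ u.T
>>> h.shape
(7,)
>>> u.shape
(17, 29)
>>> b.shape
(17, 11)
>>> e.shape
(29, 29)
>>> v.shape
(29, 11)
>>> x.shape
(11, 11)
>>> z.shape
(29, 17)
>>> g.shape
(29, 11)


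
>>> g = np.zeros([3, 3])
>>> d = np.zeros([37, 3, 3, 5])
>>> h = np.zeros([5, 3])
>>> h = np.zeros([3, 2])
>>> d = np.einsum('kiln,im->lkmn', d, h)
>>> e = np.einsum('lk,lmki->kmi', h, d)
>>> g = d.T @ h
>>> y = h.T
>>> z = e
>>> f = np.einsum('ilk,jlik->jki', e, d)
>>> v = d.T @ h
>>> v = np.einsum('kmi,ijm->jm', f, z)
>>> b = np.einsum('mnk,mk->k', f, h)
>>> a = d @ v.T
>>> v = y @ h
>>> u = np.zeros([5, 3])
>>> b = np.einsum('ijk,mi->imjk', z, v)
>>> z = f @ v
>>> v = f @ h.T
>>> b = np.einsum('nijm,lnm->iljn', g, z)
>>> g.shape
(5, 2, 37, 2)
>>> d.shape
(3, 37, 2, 5)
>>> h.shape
(3, 2)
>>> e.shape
(2, 37, 5)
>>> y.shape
(2, 3)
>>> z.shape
(3, 5, 2)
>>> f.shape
(3, 5, 2)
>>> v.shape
(3, 5, 3)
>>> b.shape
(2, 3, 37, 5)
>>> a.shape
(3, 37, 2, 37)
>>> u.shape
(5, 3)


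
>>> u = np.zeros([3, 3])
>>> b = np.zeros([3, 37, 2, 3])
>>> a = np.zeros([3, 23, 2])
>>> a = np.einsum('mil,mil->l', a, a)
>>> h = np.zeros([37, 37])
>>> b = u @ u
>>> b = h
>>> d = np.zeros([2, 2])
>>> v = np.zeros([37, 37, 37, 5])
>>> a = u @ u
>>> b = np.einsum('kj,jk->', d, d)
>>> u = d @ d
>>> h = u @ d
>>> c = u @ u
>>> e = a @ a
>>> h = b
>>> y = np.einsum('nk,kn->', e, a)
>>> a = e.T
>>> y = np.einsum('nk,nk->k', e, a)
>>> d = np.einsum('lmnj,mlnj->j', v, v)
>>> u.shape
(2, 2)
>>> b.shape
()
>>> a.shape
(3, 3)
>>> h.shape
()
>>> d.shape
(5,)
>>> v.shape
(37, 37, 37, 5)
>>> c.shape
(2, 2)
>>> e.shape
(3, 3)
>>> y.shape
(3,)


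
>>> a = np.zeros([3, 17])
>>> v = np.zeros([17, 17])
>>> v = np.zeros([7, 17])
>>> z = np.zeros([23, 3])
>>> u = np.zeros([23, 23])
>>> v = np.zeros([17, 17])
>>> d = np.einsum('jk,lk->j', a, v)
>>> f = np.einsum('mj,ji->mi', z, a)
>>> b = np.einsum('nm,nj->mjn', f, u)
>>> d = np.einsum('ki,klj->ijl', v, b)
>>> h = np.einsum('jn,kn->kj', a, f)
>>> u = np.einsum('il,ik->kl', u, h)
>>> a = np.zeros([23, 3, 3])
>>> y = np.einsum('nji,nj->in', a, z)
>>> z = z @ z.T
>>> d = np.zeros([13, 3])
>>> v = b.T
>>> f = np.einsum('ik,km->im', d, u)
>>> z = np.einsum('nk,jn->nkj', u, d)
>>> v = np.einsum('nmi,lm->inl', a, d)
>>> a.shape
(23, 3, 3)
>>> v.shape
(3, 23, 13)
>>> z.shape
(3, 23, 13)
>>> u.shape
(3, 23)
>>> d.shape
(13, 3)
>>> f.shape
(13, 23)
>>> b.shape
(17, 23, 23)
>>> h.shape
(23, 3)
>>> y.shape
(3, 23)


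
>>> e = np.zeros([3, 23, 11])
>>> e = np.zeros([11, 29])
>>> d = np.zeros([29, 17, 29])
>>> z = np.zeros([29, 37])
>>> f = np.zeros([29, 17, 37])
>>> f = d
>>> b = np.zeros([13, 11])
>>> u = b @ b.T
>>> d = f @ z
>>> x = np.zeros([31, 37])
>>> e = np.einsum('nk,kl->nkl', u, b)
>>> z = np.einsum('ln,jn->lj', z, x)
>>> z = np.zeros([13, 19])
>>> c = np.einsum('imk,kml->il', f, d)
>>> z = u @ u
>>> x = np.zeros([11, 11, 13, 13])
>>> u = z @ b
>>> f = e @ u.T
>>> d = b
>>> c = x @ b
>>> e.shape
(13, 13, 11)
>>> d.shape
(13, 11)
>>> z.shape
(13, 13)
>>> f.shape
(13, 13, 13)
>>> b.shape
(13, 11)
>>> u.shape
(13, 11)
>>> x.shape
(11, 11, 13, 13)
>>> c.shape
(11, 11, 13, 11)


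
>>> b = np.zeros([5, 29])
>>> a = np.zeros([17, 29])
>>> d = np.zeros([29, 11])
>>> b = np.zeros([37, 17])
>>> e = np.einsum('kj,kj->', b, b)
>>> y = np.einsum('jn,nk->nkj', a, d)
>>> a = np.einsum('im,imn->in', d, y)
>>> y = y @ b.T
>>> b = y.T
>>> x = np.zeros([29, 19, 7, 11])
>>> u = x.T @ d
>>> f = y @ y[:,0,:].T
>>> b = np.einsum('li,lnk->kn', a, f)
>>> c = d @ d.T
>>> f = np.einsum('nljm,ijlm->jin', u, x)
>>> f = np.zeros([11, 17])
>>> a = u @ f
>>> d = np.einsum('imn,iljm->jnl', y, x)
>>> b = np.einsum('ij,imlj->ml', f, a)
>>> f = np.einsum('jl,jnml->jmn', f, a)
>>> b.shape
(7, 19)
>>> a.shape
(11, 7, 19, 17)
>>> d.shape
(7, 37, 19)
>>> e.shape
()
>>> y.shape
(29, 11, 37)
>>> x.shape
(29, 19, 7, 11)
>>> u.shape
(11, 7, 19, 11)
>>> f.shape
(11, 19, 7)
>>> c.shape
(29, 29)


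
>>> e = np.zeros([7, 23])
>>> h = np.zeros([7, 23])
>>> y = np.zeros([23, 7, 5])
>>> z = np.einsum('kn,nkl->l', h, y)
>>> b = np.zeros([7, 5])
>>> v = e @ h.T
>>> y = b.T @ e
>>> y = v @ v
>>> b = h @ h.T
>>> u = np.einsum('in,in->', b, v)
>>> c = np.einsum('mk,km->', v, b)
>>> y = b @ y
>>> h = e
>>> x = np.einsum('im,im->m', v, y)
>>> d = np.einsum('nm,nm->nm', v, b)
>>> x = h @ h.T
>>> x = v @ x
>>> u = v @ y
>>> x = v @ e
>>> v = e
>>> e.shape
(7, 23)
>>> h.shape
(7, 23)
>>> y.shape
(7, 7)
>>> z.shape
(5,)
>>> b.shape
(7, 7)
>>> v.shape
(7, 23)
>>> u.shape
(7, 7)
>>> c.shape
()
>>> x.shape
(7, 23)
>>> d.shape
(7, 7)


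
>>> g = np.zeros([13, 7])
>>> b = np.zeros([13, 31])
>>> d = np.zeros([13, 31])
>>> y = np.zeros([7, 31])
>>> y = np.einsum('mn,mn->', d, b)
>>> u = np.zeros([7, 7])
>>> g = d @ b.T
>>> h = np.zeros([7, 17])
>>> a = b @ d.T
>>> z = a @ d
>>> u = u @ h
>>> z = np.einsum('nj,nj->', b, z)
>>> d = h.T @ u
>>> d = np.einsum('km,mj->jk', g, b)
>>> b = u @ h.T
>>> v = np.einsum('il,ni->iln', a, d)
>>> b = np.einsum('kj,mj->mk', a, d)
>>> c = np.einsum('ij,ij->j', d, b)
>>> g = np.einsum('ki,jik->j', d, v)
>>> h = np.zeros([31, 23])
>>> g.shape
(13,)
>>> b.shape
(31, 13)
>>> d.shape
(31, 13)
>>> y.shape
()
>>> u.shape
(7, 17)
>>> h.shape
(31, 23)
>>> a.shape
(13, 13)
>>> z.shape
()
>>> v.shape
(13, 13, 31)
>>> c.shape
(13,)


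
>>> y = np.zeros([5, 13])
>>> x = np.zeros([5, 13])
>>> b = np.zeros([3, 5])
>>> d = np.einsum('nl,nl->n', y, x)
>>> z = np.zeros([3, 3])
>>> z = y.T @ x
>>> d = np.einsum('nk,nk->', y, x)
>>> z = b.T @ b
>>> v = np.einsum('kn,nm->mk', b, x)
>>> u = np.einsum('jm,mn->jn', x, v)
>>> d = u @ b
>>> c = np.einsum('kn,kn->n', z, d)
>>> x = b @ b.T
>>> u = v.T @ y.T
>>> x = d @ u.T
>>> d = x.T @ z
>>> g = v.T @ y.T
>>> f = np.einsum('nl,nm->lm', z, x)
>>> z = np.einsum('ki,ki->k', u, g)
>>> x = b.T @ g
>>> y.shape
(5, 13)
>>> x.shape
(5, 5)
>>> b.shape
(3, 5)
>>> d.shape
(3, 5)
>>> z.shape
(3,)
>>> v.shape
(13, 3)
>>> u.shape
(3, 5)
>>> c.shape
(5,)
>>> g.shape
(3, 5)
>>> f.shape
(5, 3)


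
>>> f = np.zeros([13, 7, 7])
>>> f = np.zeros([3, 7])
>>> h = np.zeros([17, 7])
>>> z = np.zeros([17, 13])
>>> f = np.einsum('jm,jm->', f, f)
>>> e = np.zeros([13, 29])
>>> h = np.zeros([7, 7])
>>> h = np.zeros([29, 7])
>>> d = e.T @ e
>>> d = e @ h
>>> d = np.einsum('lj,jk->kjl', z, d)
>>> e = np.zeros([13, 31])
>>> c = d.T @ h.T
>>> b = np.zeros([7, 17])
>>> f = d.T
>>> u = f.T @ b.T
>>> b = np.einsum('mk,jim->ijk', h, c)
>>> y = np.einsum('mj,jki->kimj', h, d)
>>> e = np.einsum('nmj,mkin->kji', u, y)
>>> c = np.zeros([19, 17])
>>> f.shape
(17, 13, 7)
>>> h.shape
(29, 7)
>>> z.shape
(17, 13)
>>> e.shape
(17, 7, 29)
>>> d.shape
(7, 13, 17)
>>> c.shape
(19, 17)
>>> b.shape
(13, 17, 7)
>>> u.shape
(7, 13, 7)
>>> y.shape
(13, 17, 29, 7)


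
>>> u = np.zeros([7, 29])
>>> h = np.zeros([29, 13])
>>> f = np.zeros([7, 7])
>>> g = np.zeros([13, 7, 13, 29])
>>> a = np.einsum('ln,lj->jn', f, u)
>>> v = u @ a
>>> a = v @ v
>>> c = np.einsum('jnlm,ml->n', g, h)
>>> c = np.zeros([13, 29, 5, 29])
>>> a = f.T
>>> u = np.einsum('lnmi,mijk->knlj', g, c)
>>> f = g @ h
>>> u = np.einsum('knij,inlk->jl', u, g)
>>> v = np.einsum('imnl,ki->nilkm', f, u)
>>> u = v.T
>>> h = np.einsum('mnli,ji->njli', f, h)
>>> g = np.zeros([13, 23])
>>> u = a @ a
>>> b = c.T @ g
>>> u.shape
(7, 7)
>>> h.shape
(7, 29, 13, 13)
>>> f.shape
(13, 7, 13, 13)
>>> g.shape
(13, 23)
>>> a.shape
(7, 7)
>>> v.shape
(13, 13, 13, 5, 7)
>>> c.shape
(13, 29, 5, 29)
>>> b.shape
(29, 5, 29, 23)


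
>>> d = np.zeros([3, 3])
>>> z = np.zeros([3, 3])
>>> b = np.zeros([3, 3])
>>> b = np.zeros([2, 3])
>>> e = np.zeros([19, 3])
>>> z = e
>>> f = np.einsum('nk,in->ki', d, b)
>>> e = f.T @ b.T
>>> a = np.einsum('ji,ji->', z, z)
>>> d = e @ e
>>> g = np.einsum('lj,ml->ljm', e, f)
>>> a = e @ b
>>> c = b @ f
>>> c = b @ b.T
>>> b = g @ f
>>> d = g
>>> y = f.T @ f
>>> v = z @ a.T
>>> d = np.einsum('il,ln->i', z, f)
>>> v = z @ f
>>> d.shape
(19,)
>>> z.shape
(19, 3)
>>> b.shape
(2, 2, 2)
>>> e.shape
(2, 2)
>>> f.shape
(3, 2)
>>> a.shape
(2, 3)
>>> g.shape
(2, 2, 3)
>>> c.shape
(2, 2)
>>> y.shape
(2, 2)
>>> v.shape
(19, 2)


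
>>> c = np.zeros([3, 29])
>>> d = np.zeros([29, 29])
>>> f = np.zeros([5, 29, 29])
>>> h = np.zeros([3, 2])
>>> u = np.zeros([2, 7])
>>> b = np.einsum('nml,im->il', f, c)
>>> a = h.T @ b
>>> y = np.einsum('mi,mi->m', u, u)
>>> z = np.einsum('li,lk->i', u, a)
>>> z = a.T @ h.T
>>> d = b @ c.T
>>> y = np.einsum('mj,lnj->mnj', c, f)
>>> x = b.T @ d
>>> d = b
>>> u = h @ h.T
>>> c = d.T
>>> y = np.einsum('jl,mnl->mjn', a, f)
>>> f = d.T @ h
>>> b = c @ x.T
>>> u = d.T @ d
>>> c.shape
(29, 3)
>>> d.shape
(3, 29)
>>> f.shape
(29, 2)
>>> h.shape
(3, 2)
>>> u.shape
(29, 29)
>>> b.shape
(29, 29)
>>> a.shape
(2, 29)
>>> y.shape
(5, 2, 29)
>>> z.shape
(29, 3)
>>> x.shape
(29, 3)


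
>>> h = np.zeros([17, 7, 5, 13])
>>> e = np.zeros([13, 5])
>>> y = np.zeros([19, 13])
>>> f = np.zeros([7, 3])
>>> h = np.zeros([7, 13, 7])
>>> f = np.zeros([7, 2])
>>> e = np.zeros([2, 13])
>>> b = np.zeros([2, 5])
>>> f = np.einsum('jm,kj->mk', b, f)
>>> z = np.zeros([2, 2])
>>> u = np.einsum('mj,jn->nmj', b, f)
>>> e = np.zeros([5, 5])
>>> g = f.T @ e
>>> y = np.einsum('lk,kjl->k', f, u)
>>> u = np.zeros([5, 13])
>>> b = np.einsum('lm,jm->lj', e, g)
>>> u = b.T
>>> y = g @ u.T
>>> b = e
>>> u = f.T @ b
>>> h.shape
(7, 13, 7)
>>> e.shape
(5, 5)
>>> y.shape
(7, 7)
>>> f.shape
(5, 7)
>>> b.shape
(5, 5)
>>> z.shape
(2, 2)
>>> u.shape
(7, 5)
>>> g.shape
(7, 5)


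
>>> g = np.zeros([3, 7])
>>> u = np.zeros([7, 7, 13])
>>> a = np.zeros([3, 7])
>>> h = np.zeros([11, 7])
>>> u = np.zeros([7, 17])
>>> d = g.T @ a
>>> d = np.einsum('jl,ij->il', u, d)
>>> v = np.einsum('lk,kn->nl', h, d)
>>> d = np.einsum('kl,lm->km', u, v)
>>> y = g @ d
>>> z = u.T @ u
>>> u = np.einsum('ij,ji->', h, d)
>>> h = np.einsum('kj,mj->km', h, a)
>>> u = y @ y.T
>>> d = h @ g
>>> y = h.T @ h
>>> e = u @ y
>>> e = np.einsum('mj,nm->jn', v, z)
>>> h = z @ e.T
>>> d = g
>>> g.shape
(3, 7)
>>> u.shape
(3, 3)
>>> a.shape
(3, 7)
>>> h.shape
(17, 11)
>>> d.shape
(3, 7)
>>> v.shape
(17, 11)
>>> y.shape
(3, 3)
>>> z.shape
(17, 17)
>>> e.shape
(11, 17)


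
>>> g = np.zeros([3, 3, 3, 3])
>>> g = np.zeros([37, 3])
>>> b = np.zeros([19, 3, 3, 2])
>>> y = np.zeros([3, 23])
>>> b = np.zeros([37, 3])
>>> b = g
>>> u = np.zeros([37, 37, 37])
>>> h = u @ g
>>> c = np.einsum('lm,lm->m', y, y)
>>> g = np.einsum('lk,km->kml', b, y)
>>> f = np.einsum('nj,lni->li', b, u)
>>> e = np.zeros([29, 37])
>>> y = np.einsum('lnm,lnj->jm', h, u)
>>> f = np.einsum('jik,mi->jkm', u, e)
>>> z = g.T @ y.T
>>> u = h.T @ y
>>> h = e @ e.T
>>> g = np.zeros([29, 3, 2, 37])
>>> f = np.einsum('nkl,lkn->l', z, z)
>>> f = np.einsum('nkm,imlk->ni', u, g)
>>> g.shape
(29, 3, 2, 37)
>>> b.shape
(37, 3)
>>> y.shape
(37, 3)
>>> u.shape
(3, 37, 3)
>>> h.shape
(29, 29)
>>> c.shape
(23,)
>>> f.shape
(3, 29)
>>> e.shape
(29, 37)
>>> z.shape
(37, 23, 37)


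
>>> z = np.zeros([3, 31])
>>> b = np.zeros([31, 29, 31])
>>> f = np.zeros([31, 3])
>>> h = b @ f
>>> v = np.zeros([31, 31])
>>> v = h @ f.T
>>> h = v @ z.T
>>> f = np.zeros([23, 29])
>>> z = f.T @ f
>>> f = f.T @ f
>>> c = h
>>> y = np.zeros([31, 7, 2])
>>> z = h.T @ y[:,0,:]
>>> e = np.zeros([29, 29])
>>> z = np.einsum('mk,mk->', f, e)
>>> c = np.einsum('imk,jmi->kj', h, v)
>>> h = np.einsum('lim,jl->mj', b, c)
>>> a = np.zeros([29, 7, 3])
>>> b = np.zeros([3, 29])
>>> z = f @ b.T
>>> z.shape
(29, 3)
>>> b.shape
(3, 29)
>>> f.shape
(29, 29)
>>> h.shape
(31, 3)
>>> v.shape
(31, 29, 31)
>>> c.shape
(3, 31)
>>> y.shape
(31, 7, 2)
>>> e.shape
(29, 29)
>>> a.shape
(29, 7, 3)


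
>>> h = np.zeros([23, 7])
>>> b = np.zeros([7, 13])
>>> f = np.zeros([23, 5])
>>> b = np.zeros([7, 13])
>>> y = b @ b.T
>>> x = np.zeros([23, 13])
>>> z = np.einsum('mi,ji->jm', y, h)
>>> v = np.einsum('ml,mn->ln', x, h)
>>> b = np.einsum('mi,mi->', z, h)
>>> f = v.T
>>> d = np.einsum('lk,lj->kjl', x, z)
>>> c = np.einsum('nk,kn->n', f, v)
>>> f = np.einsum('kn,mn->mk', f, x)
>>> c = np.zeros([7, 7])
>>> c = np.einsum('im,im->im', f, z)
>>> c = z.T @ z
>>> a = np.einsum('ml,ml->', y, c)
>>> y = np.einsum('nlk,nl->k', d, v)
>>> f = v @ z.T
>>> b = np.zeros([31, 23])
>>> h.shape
(23, 7)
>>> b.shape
(31, 23)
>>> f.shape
(13, 23)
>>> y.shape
(23,)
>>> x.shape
(23, 13)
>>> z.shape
(23, 7)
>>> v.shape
(13, 7)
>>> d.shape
(13, 7, 23)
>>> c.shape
(7, 7)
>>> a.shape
()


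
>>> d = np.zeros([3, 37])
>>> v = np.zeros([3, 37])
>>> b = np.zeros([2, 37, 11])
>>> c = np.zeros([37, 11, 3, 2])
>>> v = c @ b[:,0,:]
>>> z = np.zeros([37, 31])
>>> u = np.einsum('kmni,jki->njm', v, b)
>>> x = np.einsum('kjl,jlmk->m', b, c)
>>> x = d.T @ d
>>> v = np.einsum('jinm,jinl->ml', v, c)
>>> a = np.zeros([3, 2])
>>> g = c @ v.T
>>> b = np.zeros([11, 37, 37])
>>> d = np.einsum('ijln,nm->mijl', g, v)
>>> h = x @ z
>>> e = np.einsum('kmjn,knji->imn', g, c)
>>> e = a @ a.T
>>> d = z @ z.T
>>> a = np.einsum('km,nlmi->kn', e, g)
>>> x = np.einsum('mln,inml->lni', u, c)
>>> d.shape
(37, 37)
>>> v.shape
(11, 2)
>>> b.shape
(11, 37, 37)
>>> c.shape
(37, 11, 3, 2)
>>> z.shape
(37, 31)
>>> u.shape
(3, 2, 11)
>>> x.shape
(2, 11, 37)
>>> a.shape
(3, 37)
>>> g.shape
(37, 11, 3, 11)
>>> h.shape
(37, 31)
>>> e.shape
(3, 3)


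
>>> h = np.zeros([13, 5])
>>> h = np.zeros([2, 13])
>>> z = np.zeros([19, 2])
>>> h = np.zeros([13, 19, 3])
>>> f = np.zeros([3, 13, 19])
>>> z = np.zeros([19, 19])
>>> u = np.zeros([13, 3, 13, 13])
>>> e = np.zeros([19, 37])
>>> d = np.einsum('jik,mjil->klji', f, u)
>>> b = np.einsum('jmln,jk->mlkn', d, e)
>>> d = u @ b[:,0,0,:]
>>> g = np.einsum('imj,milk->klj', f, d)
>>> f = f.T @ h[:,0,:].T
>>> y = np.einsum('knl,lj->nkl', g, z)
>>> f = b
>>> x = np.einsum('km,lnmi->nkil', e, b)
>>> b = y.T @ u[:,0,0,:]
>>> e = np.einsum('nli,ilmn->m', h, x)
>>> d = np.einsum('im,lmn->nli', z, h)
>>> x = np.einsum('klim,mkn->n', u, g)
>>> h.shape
(13, 19, 3)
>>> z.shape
(19, 19)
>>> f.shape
(13, 3, 37, 13)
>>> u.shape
(13, 3, 13, 13)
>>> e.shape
(13,)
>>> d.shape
(3, 13, 19)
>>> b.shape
(19, 13, 13)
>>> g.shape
(13, 13, 19)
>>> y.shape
(13, 13, 19)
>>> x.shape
(19,)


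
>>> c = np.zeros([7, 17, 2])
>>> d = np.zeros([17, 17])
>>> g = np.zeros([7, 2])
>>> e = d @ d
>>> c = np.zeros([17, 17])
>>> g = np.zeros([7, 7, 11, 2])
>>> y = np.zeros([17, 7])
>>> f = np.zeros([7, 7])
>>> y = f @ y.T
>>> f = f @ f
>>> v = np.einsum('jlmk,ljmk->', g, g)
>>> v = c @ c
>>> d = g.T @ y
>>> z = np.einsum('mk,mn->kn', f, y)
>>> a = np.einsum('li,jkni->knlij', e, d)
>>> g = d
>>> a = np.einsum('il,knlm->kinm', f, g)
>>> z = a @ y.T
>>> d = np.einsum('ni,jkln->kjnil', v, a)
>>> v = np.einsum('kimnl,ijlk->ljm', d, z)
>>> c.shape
(17, 17)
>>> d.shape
(7, 2, 17, 17, 11)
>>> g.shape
(2, 11, 7, 17)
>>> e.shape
(17, 17)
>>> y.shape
(7, 17)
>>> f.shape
(7, 7)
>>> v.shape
(11, 7, 17)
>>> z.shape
(2, 7, 11, 7)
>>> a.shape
(2, 7, 11, 17)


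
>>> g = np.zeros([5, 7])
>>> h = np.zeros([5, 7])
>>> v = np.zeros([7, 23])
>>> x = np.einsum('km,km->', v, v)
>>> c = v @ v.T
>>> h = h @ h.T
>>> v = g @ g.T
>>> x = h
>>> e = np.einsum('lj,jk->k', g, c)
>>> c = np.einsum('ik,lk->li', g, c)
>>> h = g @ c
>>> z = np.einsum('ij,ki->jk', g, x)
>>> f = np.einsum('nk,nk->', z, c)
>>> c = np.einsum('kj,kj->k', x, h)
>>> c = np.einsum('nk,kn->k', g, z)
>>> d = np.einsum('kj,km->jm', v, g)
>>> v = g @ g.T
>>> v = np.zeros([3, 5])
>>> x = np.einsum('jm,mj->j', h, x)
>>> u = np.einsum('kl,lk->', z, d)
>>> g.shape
(5, 7)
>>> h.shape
(5, 5)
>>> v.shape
(3, 5)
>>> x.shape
(5,)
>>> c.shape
(7,)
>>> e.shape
(7,)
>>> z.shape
(7, 5)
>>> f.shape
()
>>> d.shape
(5, 7)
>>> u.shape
()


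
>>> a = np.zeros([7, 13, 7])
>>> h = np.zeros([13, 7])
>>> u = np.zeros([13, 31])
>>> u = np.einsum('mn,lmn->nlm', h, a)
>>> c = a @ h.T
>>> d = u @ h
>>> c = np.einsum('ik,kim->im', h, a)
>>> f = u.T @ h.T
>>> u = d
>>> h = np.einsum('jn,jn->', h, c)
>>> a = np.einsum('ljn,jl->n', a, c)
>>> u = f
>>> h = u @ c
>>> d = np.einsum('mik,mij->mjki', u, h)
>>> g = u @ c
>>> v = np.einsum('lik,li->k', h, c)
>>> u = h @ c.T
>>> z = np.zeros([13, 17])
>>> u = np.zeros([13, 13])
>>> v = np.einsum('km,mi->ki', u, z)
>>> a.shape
(7,)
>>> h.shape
(13, 7, 7)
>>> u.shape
(13, 13)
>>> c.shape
(13, 7)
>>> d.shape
(13, 7, 13, 7)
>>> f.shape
(13, 7, 13)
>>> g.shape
(13, 7, 7)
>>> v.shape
(13, 17)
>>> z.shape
(13, 17)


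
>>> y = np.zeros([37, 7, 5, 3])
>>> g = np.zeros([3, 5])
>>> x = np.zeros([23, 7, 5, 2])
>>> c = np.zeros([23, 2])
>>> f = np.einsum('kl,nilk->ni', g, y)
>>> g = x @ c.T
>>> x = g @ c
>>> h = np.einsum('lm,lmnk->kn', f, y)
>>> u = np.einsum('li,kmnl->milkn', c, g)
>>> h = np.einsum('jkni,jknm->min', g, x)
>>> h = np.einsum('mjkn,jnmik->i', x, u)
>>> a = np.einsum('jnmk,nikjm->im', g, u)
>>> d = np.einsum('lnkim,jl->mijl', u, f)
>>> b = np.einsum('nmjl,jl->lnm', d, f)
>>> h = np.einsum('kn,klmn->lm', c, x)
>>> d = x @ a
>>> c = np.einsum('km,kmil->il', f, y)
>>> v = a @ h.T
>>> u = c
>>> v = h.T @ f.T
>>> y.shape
(37, 7, 5, 3)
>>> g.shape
(23, 7, 5, 23)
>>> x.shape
(23, 7, 5, 2)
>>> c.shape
(5, 3)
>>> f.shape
(37, 7)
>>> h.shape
(7, 5)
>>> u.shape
(5, 3)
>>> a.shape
(2, 5)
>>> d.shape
(23, 7, 5, 5)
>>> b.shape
(7, 5, 23)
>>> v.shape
(5, 37)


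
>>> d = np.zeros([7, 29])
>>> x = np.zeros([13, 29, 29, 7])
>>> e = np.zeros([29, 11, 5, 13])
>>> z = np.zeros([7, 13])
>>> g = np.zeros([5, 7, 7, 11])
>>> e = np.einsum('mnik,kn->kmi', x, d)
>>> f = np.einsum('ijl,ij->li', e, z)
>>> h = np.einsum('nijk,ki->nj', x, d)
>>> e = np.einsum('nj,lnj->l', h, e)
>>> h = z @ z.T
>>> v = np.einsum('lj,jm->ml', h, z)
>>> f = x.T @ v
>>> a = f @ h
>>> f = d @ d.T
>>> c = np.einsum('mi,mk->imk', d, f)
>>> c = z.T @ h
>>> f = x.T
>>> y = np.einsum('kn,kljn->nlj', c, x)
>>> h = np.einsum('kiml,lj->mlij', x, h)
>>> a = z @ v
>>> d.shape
(7, 29)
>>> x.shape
(13, 29, 29, 7)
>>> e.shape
(7,)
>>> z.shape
(7, 13)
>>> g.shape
(5, 7, 7, 11)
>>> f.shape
(7, 29, 29, 13)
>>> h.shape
(29, 7, 29, 7)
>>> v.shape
(13, 7)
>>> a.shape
(7, 7)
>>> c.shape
(13, 7)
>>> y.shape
(7, 29, 29)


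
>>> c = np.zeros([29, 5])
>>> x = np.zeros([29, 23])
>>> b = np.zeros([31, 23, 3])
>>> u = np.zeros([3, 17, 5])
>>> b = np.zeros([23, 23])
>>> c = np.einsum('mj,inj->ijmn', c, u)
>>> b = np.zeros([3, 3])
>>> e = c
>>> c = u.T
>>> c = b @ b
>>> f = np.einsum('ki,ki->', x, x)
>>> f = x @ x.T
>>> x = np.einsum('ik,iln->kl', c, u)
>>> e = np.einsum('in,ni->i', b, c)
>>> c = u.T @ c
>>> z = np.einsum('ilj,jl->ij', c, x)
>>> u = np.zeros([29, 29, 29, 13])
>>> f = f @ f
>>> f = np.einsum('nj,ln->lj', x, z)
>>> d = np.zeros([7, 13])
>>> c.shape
(5, 17, 3)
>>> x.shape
(3, 17)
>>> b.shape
(3, 3)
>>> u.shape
(29, 29, 29, 13)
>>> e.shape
(3,)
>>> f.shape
(5, 17)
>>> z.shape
(5, 3)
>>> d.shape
(7, 13)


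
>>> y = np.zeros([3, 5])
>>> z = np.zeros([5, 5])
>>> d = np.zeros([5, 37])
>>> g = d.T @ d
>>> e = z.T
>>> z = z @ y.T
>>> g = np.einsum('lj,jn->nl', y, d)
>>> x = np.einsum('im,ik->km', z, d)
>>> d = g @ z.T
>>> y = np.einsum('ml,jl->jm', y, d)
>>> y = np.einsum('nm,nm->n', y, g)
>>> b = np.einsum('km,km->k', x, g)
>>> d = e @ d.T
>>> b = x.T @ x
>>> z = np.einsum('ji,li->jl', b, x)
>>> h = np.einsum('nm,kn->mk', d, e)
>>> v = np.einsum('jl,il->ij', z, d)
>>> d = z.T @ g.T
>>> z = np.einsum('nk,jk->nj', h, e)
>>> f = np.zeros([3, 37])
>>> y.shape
(37,)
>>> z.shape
(37, 5)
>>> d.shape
(37, 37)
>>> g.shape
(37, 3)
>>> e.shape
(5, 5)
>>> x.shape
(37, 3)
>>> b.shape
(3, 3)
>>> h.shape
(37, 5)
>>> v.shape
(5, 3)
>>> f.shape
(3, 37)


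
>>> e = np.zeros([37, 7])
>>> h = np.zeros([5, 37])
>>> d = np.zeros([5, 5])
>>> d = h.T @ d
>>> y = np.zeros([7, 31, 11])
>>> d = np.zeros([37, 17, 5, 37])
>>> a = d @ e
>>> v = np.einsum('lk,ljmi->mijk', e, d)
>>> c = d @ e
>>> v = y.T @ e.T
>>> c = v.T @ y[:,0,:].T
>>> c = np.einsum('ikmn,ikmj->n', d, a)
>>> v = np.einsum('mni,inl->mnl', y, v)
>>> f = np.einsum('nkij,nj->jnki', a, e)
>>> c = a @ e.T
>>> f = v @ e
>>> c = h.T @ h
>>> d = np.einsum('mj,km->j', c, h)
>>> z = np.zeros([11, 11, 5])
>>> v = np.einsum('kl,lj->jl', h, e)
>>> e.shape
(37, 7)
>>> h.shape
(5, 37)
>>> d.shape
(37,)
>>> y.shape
(7, 31, 11)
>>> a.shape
(37, 17, 5, 7)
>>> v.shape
(7, 37)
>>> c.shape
(37, 37)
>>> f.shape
(7, 31, 7)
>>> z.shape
(11, 11, 5)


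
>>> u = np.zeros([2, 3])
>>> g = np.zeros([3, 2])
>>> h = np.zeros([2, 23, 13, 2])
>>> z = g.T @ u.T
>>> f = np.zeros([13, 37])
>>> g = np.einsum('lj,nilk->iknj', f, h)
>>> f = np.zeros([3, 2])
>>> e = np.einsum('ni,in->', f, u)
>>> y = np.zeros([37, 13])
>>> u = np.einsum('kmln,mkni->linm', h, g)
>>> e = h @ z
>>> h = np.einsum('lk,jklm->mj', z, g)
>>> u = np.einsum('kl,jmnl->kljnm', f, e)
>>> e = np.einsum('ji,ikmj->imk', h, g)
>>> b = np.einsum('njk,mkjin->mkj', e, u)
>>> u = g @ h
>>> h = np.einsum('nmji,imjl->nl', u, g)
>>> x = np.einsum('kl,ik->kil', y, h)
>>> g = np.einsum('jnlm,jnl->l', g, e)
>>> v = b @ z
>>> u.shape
(23, 2, 2, 23)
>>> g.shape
(2,)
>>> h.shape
(23, 37)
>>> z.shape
(2, 2)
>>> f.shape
(3, 2)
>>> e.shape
(23, 2, 2)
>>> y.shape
(37, 13)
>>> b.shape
(3, 2, 2)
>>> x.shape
(37, 23, 13)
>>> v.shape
(3, 2, 2)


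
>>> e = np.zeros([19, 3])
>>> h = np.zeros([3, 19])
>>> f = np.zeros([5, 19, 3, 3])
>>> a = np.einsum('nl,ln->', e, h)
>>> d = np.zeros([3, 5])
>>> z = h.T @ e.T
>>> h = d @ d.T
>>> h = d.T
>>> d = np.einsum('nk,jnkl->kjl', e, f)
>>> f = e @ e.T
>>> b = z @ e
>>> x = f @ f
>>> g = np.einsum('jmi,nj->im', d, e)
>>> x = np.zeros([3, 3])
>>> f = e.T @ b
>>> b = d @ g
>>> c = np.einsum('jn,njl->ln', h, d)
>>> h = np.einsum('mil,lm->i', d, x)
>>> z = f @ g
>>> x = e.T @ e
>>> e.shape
(19, 3)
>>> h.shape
(5,)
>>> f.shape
(3, 3)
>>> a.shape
()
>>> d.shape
(3, 5, 3)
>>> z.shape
(3, 5)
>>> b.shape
(3, 5, 5)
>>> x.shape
(3, 3)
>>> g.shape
(3, 5)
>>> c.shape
(3, 3)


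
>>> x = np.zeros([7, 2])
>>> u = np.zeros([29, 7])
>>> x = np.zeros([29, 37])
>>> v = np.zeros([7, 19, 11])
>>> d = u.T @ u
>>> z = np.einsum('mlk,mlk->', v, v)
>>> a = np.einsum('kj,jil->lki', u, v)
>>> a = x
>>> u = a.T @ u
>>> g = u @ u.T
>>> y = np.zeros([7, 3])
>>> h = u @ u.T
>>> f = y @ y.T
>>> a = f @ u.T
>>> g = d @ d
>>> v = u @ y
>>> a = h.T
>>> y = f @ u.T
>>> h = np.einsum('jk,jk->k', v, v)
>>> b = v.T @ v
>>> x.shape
(29, 37)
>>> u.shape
(37, 7)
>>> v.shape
(37, 3)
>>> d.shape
(7, 7)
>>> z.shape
()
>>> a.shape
(37, 37)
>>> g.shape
(7, 7)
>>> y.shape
(7, 37)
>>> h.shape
(3,)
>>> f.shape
(7, 7)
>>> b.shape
(3, 3)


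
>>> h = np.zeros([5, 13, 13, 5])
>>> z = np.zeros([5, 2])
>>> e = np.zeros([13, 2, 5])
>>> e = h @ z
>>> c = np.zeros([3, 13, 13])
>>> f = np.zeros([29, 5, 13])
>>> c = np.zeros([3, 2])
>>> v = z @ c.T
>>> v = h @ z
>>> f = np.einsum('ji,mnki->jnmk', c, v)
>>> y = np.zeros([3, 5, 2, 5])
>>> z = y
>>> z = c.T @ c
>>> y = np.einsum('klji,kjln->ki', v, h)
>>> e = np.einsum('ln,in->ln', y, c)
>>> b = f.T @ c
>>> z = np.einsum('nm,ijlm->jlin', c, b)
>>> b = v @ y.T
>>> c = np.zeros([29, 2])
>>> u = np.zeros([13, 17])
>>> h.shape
(5, 13, 13, 5)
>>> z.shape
(5, 13, 13, 3)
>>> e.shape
(5, 2)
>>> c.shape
(29, 2)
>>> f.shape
(3, 13, 5, 13)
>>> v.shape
(5, 13, 13, 2)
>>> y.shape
(5, 2)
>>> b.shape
(5, 13, 13, 5)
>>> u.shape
(13, 17)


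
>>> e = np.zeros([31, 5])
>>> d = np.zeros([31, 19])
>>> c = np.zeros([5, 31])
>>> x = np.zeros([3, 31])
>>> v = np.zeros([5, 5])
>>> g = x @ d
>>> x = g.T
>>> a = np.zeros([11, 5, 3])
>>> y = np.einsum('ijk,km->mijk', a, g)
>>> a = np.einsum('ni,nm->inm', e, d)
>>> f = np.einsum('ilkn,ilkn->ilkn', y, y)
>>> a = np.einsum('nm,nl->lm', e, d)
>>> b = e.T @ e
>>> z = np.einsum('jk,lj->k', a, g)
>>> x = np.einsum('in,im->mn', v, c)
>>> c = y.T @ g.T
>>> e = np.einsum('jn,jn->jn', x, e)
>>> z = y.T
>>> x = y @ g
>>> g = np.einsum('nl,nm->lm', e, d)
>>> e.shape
(31, 5)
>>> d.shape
(31, 19)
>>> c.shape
(3, 5, 11, 3)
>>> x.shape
(19, 11, 5, 19)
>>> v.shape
(5, 5)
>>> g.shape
(5, 19)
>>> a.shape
(19, 5)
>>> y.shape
(19, 11, 5, 3)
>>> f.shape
(19, 11, 5, 3)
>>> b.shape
(5, 5)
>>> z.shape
(3, 5, 11, 19)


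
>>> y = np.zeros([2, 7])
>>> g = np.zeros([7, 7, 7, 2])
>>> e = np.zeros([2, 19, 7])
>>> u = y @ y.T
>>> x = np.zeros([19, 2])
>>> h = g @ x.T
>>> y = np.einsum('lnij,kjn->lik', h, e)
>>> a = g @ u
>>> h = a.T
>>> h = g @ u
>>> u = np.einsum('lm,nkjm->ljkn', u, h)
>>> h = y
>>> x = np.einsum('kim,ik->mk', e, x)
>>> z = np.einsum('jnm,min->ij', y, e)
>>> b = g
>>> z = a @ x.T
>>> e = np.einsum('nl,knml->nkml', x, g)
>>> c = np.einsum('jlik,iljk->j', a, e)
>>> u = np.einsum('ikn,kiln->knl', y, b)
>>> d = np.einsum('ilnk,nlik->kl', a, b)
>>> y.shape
(7, 7, 2)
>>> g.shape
(7, 7, 7, 2)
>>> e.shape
(7, 7, 7, 2)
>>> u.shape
(7, 2, 7)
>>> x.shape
(7, 2)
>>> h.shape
(7, 7, 2)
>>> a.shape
(7, 7, 7, 2)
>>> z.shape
(7, 7, 7, 7)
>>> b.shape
(7, 7, 7, 2)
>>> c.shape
(7,)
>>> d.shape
(2, 7)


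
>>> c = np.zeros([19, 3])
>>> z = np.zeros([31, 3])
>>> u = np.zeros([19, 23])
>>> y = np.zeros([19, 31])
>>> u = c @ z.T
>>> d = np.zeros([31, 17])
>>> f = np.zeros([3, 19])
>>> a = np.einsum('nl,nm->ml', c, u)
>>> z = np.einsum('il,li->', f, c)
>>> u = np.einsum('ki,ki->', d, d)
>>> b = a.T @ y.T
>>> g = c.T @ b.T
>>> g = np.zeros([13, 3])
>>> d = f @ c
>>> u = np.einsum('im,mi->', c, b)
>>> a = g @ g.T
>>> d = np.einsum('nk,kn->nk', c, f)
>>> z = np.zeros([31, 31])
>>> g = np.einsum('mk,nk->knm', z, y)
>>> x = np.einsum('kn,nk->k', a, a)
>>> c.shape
(19, 3)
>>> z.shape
(31, 31)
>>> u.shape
()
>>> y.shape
(19, 31)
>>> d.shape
(19, 3)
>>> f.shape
(3, 19)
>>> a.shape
(13, 13)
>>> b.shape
(3, 19)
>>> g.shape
(31, 19, 31)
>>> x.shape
(13,)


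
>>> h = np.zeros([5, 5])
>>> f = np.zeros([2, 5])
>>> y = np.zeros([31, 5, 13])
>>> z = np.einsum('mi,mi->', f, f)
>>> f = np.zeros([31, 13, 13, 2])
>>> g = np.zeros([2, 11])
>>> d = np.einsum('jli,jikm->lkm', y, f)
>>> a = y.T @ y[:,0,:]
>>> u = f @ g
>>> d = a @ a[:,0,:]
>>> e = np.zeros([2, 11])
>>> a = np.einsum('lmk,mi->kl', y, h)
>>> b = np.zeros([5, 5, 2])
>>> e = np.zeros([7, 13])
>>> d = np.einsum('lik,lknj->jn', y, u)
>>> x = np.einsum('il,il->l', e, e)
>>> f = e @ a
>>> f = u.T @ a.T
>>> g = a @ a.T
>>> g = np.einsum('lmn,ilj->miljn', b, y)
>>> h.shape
(5, 5)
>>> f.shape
(11, 13, 13, 13)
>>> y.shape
(31, 5, 13)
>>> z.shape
()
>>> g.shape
(5, 31, 5, 13, 2)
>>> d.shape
(11, 13)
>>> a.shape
(13, 31)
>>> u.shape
(31, 13, 13, 11)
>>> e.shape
(7, 13)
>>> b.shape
(5, 5, 2)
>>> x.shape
(13,)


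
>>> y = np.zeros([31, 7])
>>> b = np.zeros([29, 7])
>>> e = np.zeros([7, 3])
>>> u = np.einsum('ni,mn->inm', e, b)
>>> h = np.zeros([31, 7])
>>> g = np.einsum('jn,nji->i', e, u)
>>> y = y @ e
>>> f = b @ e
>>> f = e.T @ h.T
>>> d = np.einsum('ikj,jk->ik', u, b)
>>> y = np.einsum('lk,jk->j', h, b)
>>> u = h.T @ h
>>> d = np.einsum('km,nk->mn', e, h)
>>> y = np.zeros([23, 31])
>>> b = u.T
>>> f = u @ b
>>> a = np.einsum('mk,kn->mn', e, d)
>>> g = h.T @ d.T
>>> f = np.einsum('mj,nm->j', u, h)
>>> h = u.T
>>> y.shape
(23, 31)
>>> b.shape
(7, 7)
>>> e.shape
(7, 3)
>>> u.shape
(7, 7)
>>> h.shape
(7, 7)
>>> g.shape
(7, 3)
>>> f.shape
(7,)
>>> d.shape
(3, 31)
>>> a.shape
(7, 31)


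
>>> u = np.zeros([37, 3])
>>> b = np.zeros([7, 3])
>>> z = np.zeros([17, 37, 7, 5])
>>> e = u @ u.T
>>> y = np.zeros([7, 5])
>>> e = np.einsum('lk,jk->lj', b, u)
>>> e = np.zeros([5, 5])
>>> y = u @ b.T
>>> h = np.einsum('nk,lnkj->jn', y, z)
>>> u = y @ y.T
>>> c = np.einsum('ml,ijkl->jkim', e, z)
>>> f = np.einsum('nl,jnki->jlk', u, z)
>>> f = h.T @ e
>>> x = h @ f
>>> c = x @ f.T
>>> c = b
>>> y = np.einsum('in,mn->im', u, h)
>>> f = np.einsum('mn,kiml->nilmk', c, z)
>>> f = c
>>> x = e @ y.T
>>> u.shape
(37, 37)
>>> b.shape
(7, 3)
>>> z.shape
(17, 37, 7, 5)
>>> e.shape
(5, 5)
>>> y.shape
(37, 5)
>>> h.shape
(5, 37)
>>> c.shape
(7, 3)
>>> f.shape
(7, 3)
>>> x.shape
(5, 37)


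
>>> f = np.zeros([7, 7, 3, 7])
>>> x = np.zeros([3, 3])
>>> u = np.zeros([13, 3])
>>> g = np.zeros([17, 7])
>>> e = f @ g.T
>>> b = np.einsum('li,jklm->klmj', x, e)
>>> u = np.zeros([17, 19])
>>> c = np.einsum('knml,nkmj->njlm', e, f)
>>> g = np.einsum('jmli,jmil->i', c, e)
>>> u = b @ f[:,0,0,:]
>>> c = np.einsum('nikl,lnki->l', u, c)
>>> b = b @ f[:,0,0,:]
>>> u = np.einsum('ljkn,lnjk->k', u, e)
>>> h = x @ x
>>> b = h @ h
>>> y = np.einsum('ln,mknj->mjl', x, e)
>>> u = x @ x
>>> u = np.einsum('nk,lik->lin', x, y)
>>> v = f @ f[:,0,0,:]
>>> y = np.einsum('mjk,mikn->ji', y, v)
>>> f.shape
(7, 7, 3, 7)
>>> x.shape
(3, 3)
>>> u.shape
(7, 17, 3)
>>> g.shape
(3,)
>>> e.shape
(7, 7, 3, 17)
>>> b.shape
(3, 3)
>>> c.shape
(7,)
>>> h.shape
(3, 3)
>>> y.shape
(17, 7)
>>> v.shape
(7, 7, 3, 7)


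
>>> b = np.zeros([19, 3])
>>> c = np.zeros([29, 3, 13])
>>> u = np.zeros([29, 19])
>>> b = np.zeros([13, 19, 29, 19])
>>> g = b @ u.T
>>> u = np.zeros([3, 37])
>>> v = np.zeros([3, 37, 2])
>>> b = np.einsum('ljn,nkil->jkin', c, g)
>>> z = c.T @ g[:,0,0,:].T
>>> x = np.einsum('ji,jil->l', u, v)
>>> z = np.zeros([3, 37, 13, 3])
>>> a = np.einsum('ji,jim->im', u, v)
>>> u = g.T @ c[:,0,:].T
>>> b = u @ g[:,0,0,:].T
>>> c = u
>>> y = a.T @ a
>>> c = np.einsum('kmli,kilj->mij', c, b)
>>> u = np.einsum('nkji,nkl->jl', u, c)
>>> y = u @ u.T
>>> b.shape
(29, 29, 19, 13)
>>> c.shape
(29, 29, 13)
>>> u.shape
(19, 13)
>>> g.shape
(13, 19, 29, 29)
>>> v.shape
(3, 37, 2)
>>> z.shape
(3, 37, 13, 3)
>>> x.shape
(2,)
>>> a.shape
(37, 2)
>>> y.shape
(19, 19)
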